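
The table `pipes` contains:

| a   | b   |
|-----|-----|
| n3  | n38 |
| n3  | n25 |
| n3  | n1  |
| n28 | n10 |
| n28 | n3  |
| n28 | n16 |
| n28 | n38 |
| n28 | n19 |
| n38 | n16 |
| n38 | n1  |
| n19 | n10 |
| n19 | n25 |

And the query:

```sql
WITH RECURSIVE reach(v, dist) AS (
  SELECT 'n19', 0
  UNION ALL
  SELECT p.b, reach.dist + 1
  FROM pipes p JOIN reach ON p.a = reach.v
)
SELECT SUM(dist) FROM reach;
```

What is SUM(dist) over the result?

Base: (n19, dist=0).
Iteration 1: edges from {n19} -> (n10, dist=1), (n25, dist=1).
Iteration 2: no outgoing edges from {n10,n25}; recursion stops.
SUM(dist) = 0 + 1 + 1 = 2.

2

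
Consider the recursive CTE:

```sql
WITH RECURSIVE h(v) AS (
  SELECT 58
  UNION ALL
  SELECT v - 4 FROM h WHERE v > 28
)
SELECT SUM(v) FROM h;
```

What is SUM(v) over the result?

Base: v=58.
Iteration 1: 58 > 28 holds -> v = 58 - 4 = 54.
Iteration 2: 54 > 28 holds -> v = 54 - 4 = 50.
Iteration 3: 50 > 28 holds -> v = 50 - 4 = 46.
Iteration 4: 46 > 28 holds -> v = 46 - 4 = 42.
Iteration 5: 42 > 28 holds -> v = 42 - 4 = 38.
Iteration 6: 38 > 28 holds -> v = 38 - 4 = 34.
Iteration 7: 34 > 28 holds -> v = 34 - 4 = 30.
Iteration 8: 30 > 28 holds -> v = 30 - 4 = 26.
Iteration 9: 26 > 28 fails; recursion stops.
SUM(v) = 58 + 54 + 50 + 46 + 42 + 38 + 34 + 30 + 26 = 378.

378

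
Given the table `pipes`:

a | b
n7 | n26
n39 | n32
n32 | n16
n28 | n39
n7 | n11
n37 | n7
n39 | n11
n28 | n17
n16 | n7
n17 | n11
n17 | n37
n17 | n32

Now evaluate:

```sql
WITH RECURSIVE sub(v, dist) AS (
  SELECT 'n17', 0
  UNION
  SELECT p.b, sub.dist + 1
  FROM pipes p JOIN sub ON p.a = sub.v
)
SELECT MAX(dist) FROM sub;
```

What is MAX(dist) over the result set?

Base: (n17, dist=0).
Iteration 1: edges from {n17} -> (n11, dist=1), (n32, dist=1), (n37, dist=1).
Iteration 2: edges from {n11,n32,n37} -> (n16, dist=2), (n7, dist=2).
Iteration 3: edges from {n16,n7} -> (n11, dist=3), (n26, dist=3), (n7, dist=3).
Iteration 4: edges from {n11,n26,n7} -> (n11, dist=4), (n26, dist=4).
Iteration 5: no outgoing edges from {n11,n26}; recursion stops.
dist values: 0, 1, 1, 1, 2, 2, 3, 3, 3, 4, 4; the maximum is 4.

4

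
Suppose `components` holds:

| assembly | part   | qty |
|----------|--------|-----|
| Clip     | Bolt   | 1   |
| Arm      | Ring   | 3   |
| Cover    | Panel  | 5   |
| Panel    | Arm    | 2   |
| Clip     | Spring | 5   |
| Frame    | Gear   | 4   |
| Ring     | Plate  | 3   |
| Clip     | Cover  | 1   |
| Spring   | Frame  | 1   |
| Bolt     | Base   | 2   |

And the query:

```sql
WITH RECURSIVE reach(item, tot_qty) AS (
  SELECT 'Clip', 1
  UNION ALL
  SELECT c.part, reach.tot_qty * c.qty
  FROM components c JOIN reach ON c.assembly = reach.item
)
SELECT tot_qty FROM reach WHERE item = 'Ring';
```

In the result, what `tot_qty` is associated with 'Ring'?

30

Base: (Clip, tot_qty=1).
Iteration 1: components of {Clip} -> Bolt = 1*1 = 1, Cover = 1*1 = 1, Spring = 1*5 = 5.
Iteration 2: components of {Bolt,Cover,Spring} -> Base = 1*2 = 2, Frame = 5*1 = 5, Panel = 1*5 = 5.
Iteration 3: components of {Base,Frame,Panel} -> Arm = 5*2 = 10, Gear = 5*4 = 20.
Iteration 4: components of {Arm,Gear} -> Ring = 10*3 = 30.
Iteration 5: components of {Ring} -> Plate = 30*3 = 90.
Iteration 6: no further components; recursion stops.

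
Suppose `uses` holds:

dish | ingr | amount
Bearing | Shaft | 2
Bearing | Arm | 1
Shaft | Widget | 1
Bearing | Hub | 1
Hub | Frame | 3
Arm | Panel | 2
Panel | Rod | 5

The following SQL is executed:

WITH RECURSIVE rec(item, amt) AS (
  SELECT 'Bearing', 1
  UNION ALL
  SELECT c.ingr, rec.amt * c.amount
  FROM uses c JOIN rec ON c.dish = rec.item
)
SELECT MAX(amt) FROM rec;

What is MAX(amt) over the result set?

10

Base: (Bearing, amt=1).
Iteration 1: components of {Bearing} -> Arm = 1*1 = 1, Hub = 1*1 = 1, Shaft = 1*2 = 2.
Iteration 2: components of {Arm,Hub,Shaft} -> Frame = 1*3 = 3, Panel = 1*2 = 2, Widget = 2*1 = 2.
Iteration 3: components of {Frame,Panel,Widget} -> Rod = 2*5 = 10.
Iteration 4: no further components; recursion stops.
amt values: 1, 2, 1, 1, 2, 2, 3, 10; the maximum is 10.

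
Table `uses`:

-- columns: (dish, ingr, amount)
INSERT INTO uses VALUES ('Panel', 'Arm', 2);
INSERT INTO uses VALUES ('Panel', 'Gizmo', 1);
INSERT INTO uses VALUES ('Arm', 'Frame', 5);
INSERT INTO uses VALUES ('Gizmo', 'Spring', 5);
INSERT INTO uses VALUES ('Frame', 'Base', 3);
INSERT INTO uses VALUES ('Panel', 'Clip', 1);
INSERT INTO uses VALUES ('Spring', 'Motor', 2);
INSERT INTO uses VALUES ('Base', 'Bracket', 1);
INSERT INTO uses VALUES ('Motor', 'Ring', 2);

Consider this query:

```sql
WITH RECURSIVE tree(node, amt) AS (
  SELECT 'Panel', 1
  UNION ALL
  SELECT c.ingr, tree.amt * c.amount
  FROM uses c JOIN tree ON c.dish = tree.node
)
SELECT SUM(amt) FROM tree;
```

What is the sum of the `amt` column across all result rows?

Base: (Panel, amt=1).
Iteration 1: components of {Panel} -> Arm = 1*2 = 2, Clip = 1*1 = 1, Gizmo = 1*1 = 1.
Iteration 2: components of {Arm,Clip,Gizmo} -> Frame = 2*5 = 10, Spring = 1*5 = 5.
Iteration 3: components of {Frame,Spring} -> Base = 10*3 = 30, Motor = 5*2 = 10.
Iteration 4: components of {Base,Motor} -> Bracket = 30*1 = 30, Ring = 10*2 = 20.
Iteration 5: no further components; recursion stops.
SUM(amt) = 1 + 2 + 1 + 1 + 10 + 5 + 30 + 10 + 30 + 20 = 110.

110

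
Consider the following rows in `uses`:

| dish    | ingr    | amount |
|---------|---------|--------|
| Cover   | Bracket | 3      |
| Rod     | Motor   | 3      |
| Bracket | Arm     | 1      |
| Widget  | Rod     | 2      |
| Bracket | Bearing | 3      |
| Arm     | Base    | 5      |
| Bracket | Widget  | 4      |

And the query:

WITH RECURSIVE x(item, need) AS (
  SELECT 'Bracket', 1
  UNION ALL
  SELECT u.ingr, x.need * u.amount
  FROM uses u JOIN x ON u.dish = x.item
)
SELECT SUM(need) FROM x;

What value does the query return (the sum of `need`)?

46

Base: (Bracket, need=1).
Iteration 1: components of {Bracket} -> Arm = 1*1 = 1, Bearing = 1*3 = 3, Widget = 1*4 = 4.
Iteration 2: components of {Arm,Bearing,Widget} -> Base = 1*5 = 5, Rod = 4*2 = 8.
Iteration 3: components of {Base,Rod} -> Motor = 8*3 = 24.
Iteration 4: no further components; recursion stops.
SUM(need) = 1 + 4 + 1 + 3 + 8 + 5 + 24 = 46.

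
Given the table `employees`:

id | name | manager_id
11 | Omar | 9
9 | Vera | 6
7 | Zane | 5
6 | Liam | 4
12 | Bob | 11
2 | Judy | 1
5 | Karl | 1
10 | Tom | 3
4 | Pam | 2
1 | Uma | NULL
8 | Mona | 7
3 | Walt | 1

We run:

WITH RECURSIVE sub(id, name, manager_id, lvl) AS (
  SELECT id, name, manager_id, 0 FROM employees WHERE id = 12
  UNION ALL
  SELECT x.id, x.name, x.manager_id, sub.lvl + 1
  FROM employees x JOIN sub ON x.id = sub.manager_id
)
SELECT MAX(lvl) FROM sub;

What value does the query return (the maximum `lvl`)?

6

Base: id=12 (Bob), manager_id=11, lvl 0.
Iteration 1: join on id=11 -> Omar (id 11, manager_id=9, lvl 1).
Iteration 2: join on id=9 -> Vera (id 9, manager_id=6, lvl 2).
Iteration 3: join on id=6 -> Liam (id 6, manager_id=4, lvl 3).
Iteration 4: join on id=4 -> Pam (id 4, manager_id=2, lvl 4).
Iteration 5: join on id=2 -> Judy (id 2, manager_id=1, lvl 5).
Iteration 6: join on id=1 -> Uma (id 1, manager_id=NULL, lvl 6).
Iteration 7: manager_id is NULL; no match; recursion stops.
lvl values: 0, 1, 2, 3, 4, 5, 6; the maximum is 6.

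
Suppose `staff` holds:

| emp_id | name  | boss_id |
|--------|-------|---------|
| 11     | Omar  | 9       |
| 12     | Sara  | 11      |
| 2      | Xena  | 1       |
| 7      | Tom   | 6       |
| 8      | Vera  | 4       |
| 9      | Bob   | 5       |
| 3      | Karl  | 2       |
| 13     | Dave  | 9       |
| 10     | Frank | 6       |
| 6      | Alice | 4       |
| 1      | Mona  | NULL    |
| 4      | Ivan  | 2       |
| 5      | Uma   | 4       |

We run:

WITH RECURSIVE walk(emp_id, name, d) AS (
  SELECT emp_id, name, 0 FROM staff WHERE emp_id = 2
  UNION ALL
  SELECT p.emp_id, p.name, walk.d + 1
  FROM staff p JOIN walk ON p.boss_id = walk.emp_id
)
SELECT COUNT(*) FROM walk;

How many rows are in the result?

12

Base: emp_id=2 (Xena) at d 0.
Iteration 1: rows with boss_id in {2} -> Karl (id 3, d 1), Ivan (id 4, d 1).
Iteration 2: rows with boss_id in {3,4} -> Uma (id 5, d 2), Alice (id 6, d 2), Vera (id 8, d 2).
Iteration 3: rows with boss_id in {5,6,8} -> Tom (id 7, d 3), Bob (id 9, d 3), Frank (id 10, d 3).
Iteration 4: rows with boss_id in {7,9,10} -> Omar (id 11, d 4), Dave (id 13, d 4).
Iteration 5: rows with boss_id in {11,13} -> Sara (id 12, d 5).
Iteration 6: no rows with boss_id in {12}; recursion stops.
Total rows emitted: 12.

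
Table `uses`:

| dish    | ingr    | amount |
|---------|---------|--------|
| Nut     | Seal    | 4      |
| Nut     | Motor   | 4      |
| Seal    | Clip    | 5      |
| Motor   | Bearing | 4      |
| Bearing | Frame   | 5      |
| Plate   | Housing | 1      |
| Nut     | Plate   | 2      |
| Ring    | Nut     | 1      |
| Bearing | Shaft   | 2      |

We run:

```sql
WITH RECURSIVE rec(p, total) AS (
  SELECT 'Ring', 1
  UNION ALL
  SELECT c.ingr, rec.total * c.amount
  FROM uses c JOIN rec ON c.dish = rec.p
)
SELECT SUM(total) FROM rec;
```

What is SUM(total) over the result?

162

Base: (Ring, total=1).
Iteration 1: components of {Ring} -> Nut = 1*1 = 1.
Iteration 2: components of {Nut} -> Motor = 1*4 = 4, Plate = 1*2 = 2, Seal = 1*4 = 4.
Iteration 3: components of {Motor,Plate,Seal} -> Bearing = 4*4 = 16, Clip = 4*5 = 20, Housing = 2*1 = 2.
Iteration 4: components of {Bearing,Clip,Housing} -> Frame = 16*5 = 80, Shaft = 16*2 = 32.
Iteration 5: no further components; recursion stops.
SUM(total) = 1 + 1 + 2 + 4 + 4 + 2 + 16 + 20 + 32 + 80 = 162.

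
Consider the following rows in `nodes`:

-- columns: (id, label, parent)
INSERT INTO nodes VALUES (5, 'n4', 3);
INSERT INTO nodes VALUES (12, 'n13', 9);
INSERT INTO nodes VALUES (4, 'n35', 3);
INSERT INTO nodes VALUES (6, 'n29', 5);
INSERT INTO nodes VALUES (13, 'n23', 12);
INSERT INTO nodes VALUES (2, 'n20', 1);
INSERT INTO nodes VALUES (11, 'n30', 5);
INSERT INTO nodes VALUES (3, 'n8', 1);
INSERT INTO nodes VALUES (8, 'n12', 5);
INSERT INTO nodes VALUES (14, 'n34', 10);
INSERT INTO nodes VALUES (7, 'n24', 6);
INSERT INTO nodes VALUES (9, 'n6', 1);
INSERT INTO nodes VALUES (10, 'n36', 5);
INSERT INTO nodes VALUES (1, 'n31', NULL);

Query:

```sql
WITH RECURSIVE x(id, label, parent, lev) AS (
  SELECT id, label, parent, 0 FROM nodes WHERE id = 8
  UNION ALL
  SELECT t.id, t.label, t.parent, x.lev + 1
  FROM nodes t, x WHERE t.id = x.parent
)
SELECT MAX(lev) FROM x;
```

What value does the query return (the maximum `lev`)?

Base: id=8 (n12), parent=5, lev 0.
Iteration 1: join on id=5 -> n4 (id 5, parent=3, lev 1).
Iteration 2: join on id=3 -> n8 (id 3, parent=1, lev 2).
Iteration 3: join on id=1 -> n31 (id 1, parent=NULL, lev 3).
Iteration 4: parent is NULL; no match; recursion stops.
lev values: 0, 1, 2, 3; the maximum is 3.

3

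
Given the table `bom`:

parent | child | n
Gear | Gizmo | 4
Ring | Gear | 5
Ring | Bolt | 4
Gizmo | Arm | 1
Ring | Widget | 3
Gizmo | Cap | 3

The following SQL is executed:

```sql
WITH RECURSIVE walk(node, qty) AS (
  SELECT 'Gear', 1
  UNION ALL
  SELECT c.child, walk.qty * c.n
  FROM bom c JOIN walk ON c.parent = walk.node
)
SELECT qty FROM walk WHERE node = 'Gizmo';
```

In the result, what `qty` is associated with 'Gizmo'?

4

Base: (Gear, qty=1).
Iteration 1: components of {Gear} -> Gizmo = 1*4 = 4.
Iteration 2: components of {Gizmo} -> Arm = 4*1 = 4, Cap = 4*3 = 12.
Iteration 3: no further components; recursion stops.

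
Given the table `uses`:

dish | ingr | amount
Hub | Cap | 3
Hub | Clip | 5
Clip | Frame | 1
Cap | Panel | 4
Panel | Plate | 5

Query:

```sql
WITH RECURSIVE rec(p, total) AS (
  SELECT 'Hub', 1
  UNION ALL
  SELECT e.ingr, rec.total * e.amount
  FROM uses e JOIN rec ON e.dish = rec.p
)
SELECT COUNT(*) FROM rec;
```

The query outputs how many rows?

6

Base: (Hub, total=1).
Iteration 1: components of {Hub} -> Cap = 1*3 = 3, Clip = 1*5 = 5.
Iteration 2: components of {Cap,Clip} -> Frame = 5*1 = 5, Panel = 3*4 = 12.
Iteration 3: components of {Frame,Panel} -> Plate = 12*5 = 60.
Iteration 4: no further components; recursion stops.
Total rows emitted: 6.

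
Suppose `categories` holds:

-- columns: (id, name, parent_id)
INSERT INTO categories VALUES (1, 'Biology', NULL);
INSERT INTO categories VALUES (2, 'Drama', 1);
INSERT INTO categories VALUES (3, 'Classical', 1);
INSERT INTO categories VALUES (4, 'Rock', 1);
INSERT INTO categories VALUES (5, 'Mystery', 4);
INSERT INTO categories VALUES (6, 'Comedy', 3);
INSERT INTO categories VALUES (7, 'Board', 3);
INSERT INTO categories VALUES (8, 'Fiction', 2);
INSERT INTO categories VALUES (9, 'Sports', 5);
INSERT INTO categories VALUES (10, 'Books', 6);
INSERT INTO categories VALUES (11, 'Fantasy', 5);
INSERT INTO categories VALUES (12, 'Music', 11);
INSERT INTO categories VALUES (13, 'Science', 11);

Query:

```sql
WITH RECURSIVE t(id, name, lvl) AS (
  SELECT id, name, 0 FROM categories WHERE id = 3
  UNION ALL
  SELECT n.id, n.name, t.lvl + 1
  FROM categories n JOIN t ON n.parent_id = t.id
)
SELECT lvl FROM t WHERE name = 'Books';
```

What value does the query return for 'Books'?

Base: id=3 (Classical) at lvl 0.
Iteration 1: rows with parent_id in {3} -> Comedy (id 6, lvl 1), Board (id 7, lvl 1).
Iteration 2: rows with parent_id in {6,7} -> Books (id 10, lvl 2).
Iteration 3: no rows with parent_id in {10}; recursion stops.

2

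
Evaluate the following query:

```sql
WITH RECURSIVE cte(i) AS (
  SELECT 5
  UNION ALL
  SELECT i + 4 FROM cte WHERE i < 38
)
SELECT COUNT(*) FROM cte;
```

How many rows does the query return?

10

Base: i=5.
Iteration 1: 5 < 38 holds -> i = 5 + 4 = 9.
Iteration 2: 9 < 38 holds -> i = 9 + 4 = 13.
Iteration 3: 13 < 38 holds -> i = 13 + 4 = 17.
Iteration 4: 17 < 38 holds -> i = 17 + 4 = 21.
Iteration 5: 21 < 38 holds -> i = 21 + 4 = 25.
Iteration 6: 25 < 38 holds -> i = 25 + 4 = 29.
Iteration 7: 29 < 38 holds -> i = 29 + 4 = 33.
Iteration 8: 33 < 38 holds -> i = 33 + 4 = 37.
Iteration 9: 37 < 38 holds -> i = 37 + 4 = 41.
Iteration 10: 41 < 38 fails; recursion stops.
Total rows emitted: 10.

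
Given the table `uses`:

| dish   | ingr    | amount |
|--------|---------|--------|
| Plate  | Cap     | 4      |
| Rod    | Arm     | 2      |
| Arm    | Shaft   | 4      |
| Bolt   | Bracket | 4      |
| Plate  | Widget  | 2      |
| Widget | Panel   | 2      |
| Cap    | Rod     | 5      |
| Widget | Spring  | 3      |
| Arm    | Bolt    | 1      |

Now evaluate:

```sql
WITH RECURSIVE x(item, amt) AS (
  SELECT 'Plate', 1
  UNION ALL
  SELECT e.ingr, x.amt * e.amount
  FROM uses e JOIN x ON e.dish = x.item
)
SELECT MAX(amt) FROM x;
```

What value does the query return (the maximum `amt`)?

Base: (Plate, amt=1).
Iteration 1: components of {Plate} -> Cap = 1*4 = 4, Widget = 1*2 = 2.
Iteration 2: components of {Cap,Widget} -> Panel = 2*2 = 4, Rod = 4*5 = 20, Spring = 2*3 = 6.
Iteration 3: components of {Panel,Rod,Spring} -> Arm = 20*2 = 40.
Iteration 4: components of {Arm} -> Bolt = 40*1 = 40, Shaft = 40*4 = 160.
Iteration 5: components of {Bolt,Shaft} -> Bracket = 40*4 = 160.
Iteration 6: no further components; recursion stops.
amt values: 1, 4, 2, 20, 6, 4, 40, 160, 40, 160; the maximum is 160.

160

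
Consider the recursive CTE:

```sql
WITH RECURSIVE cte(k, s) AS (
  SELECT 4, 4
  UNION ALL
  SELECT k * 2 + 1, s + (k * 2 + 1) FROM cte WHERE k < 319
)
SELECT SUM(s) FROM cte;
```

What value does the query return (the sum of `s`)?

Base: k=4, s=4.
Iteration 1: 4 < 319 holds -> k = 4 * 2 + 1 = 9, s = 4 + 9 = 13.
Iteration 2: 9 < 319 holds -> k = 9 * 2 + 1 = 19, s = 13 + 19 = 32.
Iteration 3: 19 < 319 holds -> k = 19 * 2 + 1 = 39, s = 32 + 39 = 71.
Iteration 4: 39 < 319 holds -> k = 39 * 2 + 1 = 79, s = 71 + 79 = 150.
Iteration 5: 79 < 319 holds -> k = 79 * 2 + 1 = 159, s = 150 + 159 = 309.
Iteration 6: 159 < 319 holds -> k = 159 * 2 + 1 = 319, s = 309 + 319 = 628.
Iteration 7: 319 < 319 fails; recursion stops.
SUM(s) = 4 + 13 + 32 + 71 + 150 + 309 + 628 = 1207.

1207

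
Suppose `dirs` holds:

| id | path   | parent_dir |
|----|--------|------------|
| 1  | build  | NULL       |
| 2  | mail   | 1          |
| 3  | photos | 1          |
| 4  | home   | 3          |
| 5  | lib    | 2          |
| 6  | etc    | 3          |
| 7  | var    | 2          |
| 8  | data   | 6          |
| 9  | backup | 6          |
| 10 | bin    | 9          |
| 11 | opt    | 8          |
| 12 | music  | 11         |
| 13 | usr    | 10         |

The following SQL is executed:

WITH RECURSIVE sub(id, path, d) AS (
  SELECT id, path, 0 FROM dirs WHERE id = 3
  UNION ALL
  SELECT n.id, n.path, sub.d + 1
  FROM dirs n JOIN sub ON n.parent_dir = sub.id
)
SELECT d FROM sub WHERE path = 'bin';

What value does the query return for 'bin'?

Base: id=3 (photos) at d 0.
Iteration 1: rows with parent_dir in {3} -> home (id 4, d 1), etc (id 6, d 1).
Iteration 2: rows with parent_dir in {4,6} -> data (id 8, d 2), backup (id 9, d 2).
Iteration 3: rows with parent_dir in {8,9} -> bin (id 10, d 3), opt (id 11, d 3).
Iteration 4: rows with parent_dir in {10,11} -> music (id 12, d 4), usr (id 13, d 4).
Iteration 5: no rows with parent_dir in {12,13}; recursion stops.

3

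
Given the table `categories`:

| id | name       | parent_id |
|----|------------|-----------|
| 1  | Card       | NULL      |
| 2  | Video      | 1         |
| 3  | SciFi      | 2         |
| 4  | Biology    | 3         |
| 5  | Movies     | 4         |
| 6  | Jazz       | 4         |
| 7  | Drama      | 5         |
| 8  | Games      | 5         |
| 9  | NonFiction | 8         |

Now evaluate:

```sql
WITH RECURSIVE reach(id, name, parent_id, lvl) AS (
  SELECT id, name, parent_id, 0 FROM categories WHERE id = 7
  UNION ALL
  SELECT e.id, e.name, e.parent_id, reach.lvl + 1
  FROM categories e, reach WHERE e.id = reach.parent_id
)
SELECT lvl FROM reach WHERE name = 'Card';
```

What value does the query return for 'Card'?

5

Base: id=7 (Drama), parent_id=5, lvl 0.
Iteration 1: join on id=5 -> Movies (id 5, parent_id=4, lvl 1).
Iteration 2: join on id=4 -> Biology (id 4, parent_id=3, lvl 2).
Iteration 3: join on id=3 -> SciFi (id 3, parent_id=2, lvl 3).
Iteration 4: join on id=2 -> Video (id 2, parent_id=1, lvl 4).
Iteration 5: join on id=1 -> Card (id 1, parent_id=NULL, lvl 5).
Iteration 6: parent_id is NULL; no match; recursion stops.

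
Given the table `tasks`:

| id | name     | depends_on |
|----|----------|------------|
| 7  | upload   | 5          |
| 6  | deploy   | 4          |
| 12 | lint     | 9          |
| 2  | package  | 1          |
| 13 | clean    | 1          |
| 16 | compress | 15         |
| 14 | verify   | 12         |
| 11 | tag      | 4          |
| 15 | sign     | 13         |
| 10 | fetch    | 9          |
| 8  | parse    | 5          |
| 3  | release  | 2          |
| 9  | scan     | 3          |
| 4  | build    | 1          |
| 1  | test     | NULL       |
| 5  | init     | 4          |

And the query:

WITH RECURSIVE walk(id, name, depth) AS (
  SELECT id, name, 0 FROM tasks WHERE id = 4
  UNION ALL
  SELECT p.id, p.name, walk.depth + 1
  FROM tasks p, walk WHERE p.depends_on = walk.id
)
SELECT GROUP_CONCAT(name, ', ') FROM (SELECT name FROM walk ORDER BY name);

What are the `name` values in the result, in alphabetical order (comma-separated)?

Base: id=4 (build) at depth 0.
Iteration 1: rows with depends_on in {4} -> init (id 5, depth 1), deploy (id 6, depth 1), tag (id 11, depth 1).
Iteration 2: rows with depends_on in {5,6,11} -> upload (id 7, depth 2), parse (id 8, depth 2).
Iteration 3: no rows with depends_on in {7,8}; recursion stops.

build, deploy, init, parse, tag, upload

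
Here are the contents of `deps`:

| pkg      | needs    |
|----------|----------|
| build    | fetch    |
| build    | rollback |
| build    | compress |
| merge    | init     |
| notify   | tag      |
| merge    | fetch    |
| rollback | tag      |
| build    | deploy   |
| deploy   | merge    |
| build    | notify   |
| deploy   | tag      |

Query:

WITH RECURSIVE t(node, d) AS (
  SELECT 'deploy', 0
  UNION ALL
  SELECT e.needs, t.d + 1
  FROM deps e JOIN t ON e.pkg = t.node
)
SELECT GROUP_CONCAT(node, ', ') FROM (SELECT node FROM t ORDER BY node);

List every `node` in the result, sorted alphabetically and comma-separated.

deploy, fetch, init, merge, tag

Base: (deploy, d=0).
Iteration 1: edges from {deploy} -> (merge, d=1), (tag, d=1).
Iteration 2: edges from {merge,tag} -> (fetch, d=2), (init, d=2).
Iteration 3: no outgoing edges from {fetch,init}; recursion stops.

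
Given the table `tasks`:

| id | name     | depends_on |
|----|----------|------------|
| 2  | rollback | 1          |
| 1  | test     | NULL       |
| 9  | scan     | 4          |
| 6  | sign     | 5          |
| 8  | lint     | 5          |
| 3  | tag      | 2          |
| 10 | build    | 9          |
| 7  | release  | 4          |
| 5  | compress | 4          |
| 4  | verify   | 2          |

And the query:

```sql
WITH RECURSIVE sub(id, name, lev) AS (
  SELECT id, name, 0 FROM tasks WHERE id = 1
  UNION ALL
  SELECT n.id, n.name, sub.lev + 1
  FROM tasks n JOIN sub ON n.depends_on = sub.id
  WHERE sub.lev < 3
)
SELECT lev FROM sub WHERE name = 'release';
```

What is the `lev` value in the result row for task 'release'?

3

Base: id=1 (test) at lev 0.
Iteration 1: rows with depends_on in {1} -> rollback (id 2, lev 1).
Iteration 2: rows with depends_on in {2} -> tag (id 3, lev 2), verify (id 4, lev 2).
Iteration 3: rows with depends_on in {3,4} -> compress (id 5, lev 3), release (id 7, lev 3), scan (id 9, lev 3).
Iteration 4: lev < 3 fails for all current rows; recursion stops.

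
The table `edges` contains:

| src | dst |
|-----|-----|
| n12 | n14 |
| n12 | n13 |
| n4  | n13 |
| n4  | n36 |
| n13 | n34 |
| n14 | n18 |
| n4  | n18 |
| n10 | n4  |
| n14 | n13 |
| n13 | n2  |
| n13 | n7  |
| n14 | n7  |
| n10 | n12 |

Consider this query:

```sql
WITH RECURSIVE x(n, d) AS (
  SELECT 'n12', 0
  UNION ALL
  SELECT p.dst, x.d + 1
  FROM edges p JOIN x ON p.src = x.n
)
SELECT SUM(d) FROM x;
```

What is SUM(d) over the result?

23

Base: (n12, d=0).
Iteration 1: edges from {n12} -> (n13, d=1), (n14, d=1).
Iteration 2: edges from {n13,n14} -> (n13, d=2), (n18, d=2), (n2, d=2), (n34, d=2), (n7, d=2) x2. [UNION ALL keeps all 6 new rows, including repeats]
Iteration 3: edges from {n13,n18,n2,n34,n7} -> (n2, d=3), (n34, d=3), (n7, d=3).
Iteration 4: no outgoing edges from {n2,n34,n7}; recursion stops.
SUM(d) = 0 + 1 + 1 + 2 + 2 + 2 + 2 + 2 + 2 + 3 + 3 + 3 = 23.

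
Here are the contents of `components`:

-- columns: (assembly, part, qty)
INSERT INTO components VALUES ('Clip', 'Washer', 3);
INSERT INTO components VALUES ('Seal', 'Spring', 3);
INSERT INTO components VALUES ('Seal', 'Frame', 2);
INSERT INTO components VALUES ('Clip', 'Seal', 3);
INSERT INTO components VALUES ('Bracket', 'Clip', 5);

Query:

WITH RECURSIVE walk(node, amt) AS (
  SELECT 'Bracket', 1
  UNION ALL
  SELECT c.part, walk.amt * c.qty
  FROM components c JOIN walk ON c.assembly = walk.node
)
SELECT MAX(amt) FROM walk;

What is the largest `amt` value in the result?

Base: (Bracket, amt=1).
Iteration 1: components of {Bracket} -> Clip = 1*5 = 5.
Iteration 2: components of {Clip} -> Seal = 5*3 = 15, Washer = 5*3 = 15.
Iteration 3: components of {Seal,Washer} -> Frame = 15*2 = 30, Spring = 15*3 = 45.
Iteration 4: no further components; recursion stops.
amt values: 1, 5, 15, 15, 30, 45; the maximum is 45.

45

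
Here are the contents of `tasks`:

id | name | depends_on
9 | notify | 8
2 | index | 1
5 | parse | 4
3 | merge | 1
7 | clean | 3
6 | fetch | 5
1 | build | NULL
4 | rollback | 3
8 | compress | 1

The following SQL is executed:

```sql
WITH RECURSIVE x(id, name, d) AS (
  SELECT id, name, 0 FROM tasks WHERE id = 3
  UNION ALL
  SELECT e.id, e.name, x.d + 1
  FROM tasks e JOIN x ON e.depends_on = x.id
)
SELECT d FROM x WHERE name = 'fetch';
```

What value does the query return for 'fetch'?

3

Base: id=3 (merge) at d 0.
Iteration 1: rows with depends_on in {3} -> rollback (id 4, d 1), clean (id 7, d 1).
Iteration 2: rows with depends_on in {4,7} -> parse (id 5, d 2).
Iteration 3: rows with depends_on in {5} -> fetch (id 6, d 3).
Iteration 4: no rows with depends_on in {6}; recursion stops.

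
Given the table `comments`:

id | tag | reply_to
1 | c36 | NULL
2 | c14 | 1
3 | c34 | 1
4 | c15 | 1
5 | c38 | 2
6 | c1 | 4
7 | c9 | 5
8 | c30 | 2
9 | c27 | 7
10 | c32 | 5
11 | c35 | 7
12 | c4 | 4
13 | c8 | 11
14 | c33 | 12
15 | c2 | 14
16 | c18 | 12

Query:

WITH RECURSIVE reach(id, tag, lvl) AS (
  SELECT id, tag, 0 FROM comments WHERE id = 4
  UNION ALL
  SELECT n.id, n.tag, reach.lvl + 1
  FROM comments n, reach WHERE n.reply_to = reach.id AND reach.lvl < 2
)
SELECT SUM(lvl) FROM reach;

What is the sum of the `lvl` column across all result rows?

Base: id=4 (c15) at lvl 0.
Iteration 1: rows with reply_to in {4} -> c1 (id 6, lvl 1), c4 (id 12, lvl 1).
Iteration 2: rows with reply_to in {6,12} -> c33 (id 14, lvl 2), c18 (id 16, lvl 2).
Iteration 3: lvl < 2 fails for all current rows; recursion stops.
SUM(lvl) = 0 + 1 + 1 + 2 + 2 = 6.

6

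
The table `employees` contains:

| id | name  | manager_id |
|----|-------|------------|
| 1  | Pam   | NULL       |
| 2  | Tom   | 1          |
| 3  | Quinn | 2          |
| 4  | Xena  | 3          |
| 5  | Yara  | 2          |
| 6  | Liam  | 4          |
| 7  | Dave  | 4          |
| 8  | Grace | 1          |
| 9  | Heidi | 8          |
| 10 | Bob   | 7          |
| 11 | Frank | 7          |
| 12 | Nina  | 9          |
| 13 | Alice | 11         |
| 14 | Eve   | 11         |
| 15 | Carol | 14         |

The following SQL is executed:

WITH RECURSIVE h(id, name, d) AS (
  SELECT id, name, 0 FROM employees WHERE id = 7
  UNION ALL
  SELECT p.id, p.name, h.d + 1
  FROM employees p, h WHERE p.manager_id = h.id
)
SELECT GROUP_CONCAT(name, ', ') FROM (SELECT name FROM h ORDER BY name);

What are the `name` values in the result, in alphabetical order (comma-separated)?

Alice, Bob, Carol, Dave, Eve, Frank

Base: id=7 (Dave) at d 0.
Iteration 1: rows with manager_id in {7} -> Bob (id 10, d 1), Frank (id 11, d 1).
Iteration 2: rows with manager_id in {10,11} -> Alice (id 13, d 2), Eve (id 14, d 2).
Iteration 3: rows with manager_id in {13,14} -> Carol (id 15, d 3).
Iteration 4: no rows with manager_id in {15}; recursion stops.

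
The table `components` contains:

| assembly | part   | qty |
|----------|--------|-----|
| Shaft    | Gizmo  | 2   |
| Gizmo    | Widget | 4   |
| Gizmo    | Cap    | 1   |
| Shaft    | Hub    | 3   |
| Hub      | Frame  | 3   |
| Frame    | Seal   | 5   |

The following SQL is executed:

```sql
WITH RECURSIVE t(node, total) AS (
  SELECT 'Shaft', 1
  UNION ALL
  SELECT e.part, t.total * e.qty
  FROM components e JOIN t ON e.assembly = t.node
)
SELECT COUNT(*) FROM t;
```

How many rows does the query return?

Base: (Shaft, total=1).
Iteration 1: components of {Shaft} -> Gizmo = 1*2 = 2, Hub = 1*3 = 3.
Iteration 2: components of {Gizmo,Hub} -> Cap = 2*1 = 2, Frame = 3*3 = 9, Widget = 2*4 = 8.
Iteration 3: components of {Cap,Frame,Widget} -> Seal = 9*5 = 45.
Iteration 4: no further components; recursion stops.
Total rows emitted: 7.

7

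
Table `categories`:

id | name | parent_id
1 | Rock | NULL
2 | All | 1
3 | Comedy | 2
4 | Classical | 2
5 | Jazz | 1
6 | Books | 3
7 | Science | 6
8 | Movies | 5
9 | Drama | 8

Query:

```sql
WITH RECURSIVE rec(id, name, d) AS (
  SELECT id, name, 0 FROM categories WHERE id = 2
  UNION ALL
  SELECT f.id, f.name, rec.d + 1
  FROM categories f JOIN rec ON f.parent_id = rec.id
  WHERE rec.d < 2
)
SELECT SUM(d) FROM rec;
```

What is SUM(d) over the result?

4

Base: id=2 (All) at d 0.
Iteration 1: rows with parent_id in {2} -> Comedy (id 3, d 1), Classical (id 4, d 1).
Iteration 2: rows with parent_id in {3,4} -> Books (id 6, d 2).
Iteration 3: d < 2 fails for all current rows; recursion stops.
SUM(d) = 0 + 1 + 1 + 2 = 4.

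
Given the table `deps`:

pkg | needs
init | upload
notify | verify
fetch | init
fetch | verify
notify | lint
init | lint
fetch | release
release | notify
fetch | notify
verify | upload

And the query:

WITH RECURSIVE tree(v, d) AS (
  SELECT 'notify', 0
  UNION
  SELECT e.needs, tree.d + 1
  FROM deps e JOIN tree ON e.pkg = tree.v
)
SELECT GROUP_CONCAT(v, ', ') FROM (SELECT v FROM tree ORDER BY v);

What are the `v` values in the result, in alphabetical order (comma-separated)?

Base: (notify, d=0).
Iteration 1: edges from {notify} -> (lint, d=1), (verify, d=1).
Iteration 2: edges from {lint,verify} -> (upload, d=2).
Iteration 3: no outgoing edges from {upload}; recursion stops.

lint, notify, upload, verify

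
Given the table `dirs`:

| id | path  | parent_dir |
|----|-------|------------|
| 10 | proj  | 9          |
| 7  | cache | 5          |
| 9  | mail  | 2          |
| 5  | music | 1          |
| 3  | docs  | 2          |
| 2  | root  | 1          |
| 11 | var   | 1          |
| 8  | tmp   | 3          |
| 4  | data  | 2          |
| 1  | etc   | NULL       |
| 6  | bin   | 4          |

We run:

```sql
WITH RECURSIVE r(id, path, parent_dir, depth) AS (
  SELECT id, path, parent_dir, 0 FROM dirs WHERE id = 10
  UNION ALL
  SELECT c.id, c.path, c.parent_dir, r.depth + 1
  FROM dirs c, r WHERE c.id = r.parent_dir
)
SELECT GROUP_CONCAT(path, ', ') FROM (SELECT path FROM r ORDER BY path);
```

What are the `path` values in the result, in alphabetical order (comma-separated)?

etc, mail, proj, root

Base: id=10 (proj), parent_dir=9, depth 0.
Iteration 1: join on id=9 -> mail (id 9, parent_dir=2, depth 1).
Iteration 2: join on id=2 -> root (id 2, parent_dir=1, depth 2).
Iteration 3: join on id=1 -> etc (id 1, parent_dir=NULL, depth 3).
Iteration 4: parent_dir is NULL; no match; recursion stops.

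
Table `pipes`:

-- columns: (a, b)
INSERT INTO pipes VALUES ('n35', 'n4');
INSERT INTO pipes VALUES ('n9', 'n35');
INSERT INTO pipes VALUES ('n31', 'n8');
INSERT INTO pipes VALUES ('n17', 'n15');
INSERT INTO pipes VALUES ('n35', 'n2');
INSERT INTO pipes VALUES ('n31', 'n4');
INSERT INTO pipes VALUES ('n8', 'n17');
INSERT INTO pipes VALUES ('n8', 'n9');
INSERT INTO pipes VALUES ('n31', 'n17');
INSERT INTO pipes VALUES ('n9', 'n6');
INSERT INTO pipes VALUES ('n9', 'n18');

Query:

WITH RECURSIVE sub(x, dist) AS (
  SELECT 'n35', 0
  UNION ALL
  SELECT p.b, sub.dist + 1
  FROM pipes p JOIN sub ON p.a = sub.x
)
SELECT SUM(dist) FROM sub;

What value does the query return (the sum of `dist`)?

2

Base: (n35, dist=0).
Iteration 1: edges from {n35} -> (n2, dist=1), (n4, dist=1).
Iteration 2: no outgoing edges from {n2,n4}; recursion stops.
SUM(dist) = 0 + 1 + 1 = 2.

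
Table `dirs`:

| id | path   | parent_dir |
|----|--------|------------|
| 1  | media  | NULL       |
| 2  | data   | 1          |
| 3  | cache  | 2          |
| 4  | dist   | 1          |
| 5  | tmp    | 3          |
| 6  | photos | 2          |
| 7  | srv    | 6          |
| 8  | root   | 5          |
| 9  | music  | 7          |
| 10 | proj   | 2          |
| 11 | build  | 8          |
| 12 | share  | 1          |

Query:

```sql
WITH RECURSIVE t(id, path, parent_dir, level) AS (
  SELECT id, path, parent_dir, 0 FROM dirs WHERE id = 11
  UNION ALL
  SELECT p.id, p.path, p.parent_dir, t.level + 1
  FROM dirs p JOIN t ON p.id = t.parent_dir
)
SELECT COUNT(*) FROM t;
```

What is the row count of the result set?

6

Base: id=11 (build), parent_dir=8, level 0.
Iteration 1: join on id=8 -> root (id 8, parent_dir=5, level 1).
Iteration 2: join on id=5 -> tmp (id 5, parent_dir=3, level 2).
Iteration 3: join on id=3 -> cache (id 3, parent_dir=2, level 3).
Iteration 4: join on id=2 -> data (id 2, parent_dir=1, level 4).
Iteration 5: join on id=1 -> media (id 1, parent_dir=NULL, level 5).
Iteration 6: parent_dir is NULL; no match; recursion stops.
Total rows emitted: 6.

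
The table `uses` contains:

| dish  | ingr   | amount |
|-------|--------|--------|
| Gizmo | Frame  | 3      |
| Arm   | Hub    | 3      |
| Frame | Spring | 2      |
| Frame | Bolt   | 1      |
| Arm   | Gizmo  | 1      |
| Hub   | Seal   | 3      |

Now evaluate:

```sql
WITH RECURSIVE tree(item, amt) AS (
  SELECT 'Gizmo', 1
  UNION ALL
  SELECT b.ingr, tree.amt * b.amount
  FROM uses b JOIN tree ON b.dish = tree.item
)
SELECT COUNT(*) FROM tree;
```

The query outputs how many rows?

4

Base: (Gizmo, amt=1).
Iteration 1: components of {Gizmo} -> Frame = 1*3 = 3.
Iteration 2: components of {Frame} -> Bolt = 3*1 = 3, Spring = 3*2 = 6.
Iteration 3: no further components; recursion stops.
Total rows emitted: 4.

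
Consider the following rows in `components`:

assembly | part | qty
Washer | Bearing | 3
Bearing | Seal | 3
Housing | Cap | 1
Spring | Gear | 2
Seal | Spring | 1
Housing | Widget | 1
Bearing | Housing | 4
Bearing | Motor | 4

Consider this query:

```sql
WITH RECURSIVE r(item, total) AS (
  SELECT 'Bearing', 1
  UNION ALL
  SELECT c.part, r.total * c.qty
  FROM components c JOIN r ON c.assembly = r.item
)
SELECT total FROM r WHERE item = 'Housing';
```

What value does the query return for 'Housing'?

Base: (Bearing, total=1).
Iteration 1: components of {Bearing} -> Housing = 1*4 = 4, Motor = 1*4 = 4, Seal = 1*3 = 3.
Iteration 2: components of {Housing,Motor,Seal} -> Cap = 4*1 = 4, Spring = 3*1 = 3, Widget = 4*1 = 4.
Iteration 3: components of {Cap,Spring,Widget} -> Gear = 3*2 = 6.
Iteration 4: no further components; recursion stops.

4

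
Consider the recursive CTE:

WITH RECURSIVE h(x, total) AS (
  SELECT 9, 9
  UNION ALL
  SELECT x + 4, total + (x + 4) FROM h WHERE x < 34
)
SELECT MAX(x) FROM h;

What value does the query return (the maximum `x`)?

37

Base: x=9, total=9.
Iteration 1: 9 < 34 holds -> x = 9 + 4 = 13, total = 9 + 13 = 22.
Iteration 2: 13 < 34 holds -> x = 13 + 4 = 17, total = 22 + 17 = 39.
Iteration 3: 17 < 34 holds -> x = 17 + 4 = 21, total = 39 + 21 = 60.
Iteration 4: 21 < 34 holds -> x = 21 + 4 = 25, total = 60 + 25 = 85.
Iteration 5: 25 < 34 holds -> x = 25 + 4 = 29, total = 85 + 29 = 114.
Iteration 6: 29 < 34 holds -> x = 29 + 4 = 33, total = 114 + 33 = 147.
Iteration 7: 33 < 34 holds -> x = 33 + 4 = 37, total = 147 + 37 = 184.
Iteration 8: 37 < 34 fails; recursion stops.
x values: 9, 13, 17, 21, 25, 29, 33, 37; the maximum is 37.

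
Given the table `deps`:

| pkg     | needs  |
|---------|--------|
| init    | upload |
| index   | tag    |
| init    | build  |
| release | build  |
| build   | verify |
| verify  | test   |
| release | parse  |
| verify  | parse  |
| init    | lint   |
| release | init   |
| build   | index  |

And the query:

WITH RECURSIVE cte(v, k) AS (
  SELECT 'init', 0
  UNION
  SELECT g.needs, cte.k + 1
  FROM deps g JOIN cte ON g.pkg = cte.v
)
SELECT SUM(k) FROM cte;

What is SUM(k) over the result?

16

Base: (init, k=0).
Iteration 1: edges from {init} -> (build, k=1), (lint, k=1), (upload, k=1).
Iteration 2: edges from {build,lint,upload} -> (index, k=2), (verify, k=2).
Iteration 3: edges from {index,verify} -> (parse, k=3), (tag, k=3), (test, k=3).
Iteration 4: no outgoing edges from {parse,tag,test}; recursion stops.
SUM(k) = 0 + 1 + 1 + 1 + 2 + 2 + 3 + 3 + 3 = 16.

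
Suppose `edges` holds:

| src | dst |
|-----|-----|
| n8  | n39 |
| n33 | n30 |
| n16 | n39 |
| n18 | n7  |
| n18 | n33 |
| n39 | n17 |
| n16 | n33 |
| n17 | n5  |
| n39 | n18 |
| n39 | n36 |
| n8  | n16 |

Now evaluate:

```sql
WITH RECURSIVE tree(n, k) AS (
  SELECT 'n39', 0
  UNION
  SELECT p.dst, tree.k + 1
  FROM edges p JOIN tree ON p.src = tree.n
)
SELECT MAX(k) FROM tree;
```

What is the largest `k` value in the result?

3

Base: (n39, k=0).
Iteration 1: edges from {n39} -> (n17, k=1), (n18, k=1), (n36, k=1).
Iteration 2: edges from {n17,n18,n36} -> (n33, k=2), (n5, k=2), (n7, k=2).
Iteration 3: edges from {n33,n5,n7} -> (n30, k=3).
Iteration 4: no outgoing edges from {n30}; recursion stops.
k values: 0, 1, 1, 1, 2, 2, 2, 3; the maximum is 3.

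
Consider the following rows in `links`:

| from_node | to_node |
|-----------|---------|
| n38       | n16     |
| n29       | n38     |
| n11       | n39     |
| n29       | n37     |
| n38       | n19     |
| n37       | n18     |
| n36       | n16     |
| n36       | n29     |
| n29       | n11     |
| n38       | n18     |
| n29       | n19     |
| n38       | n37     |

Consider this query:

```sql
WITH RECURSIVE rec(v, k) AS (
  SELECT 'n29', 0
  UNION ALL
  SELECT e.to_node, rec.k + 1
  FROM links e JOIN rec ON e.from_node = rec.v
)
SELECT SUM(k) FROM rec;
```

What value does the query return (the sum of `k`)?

Base: (n29, k=0).
Iteration 1: edges from {n29} -> (n11, k=1), (n19, k=1), (n37, k=1), (n38, k=1).
Iteration 2: edges from {n11,n19,n37,n38} -> (n16, k=2), (n18, k=2) x2, (n19, k=2), (n37, k=2), (n39, k=2). [UNION ALL keeps all 6 new rows, including repeats]
Iteration 3: edges from {n16,n18,n19,n37,n39} -> (n18, k=3).
Iteration 4: no outgoing edges from {n18}; recursion stops.
SUM(k) = 0 + 1 + 1 + 1 + 1 + 2 + 2 + 2 + 2 + 2 + 2 + 3 = 19.

19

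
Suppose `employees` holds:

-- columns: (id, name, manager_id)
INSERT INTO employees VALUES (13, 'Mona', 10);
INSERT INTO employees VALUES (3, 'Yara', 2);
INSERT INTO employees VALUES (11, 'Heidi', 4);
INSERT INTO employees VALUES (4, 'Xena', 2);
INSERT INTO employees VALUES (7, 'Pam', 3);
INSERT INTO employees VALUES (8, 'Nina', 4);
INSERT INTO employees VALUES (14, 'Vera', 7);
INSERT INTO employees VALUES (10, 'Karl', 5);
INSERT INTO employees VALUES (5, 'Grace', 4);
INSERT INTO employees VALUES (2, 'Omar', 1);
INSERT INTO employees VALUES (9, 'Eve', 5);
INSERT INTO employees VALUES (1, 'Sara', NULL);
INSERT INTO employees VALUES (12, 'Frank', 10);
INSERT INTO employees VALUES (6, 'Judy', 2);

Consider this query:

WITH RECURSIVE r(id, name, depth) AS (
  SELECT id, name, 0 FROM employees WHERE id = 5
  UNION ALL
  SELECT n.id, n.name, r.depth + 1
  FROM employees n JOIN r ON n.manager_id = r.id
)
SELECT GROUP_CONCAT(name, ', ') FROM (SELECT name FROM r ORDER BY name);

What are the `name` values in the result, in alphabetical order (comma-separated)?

Eve, Frank, Grace, Karl, Mona

Base: id=5 (Grace) at depth 0.
Iteration 1: rows with manager_id in {5} -> Eve (id 9, depth 1), Karl (id 10, depth 1).
Iteration 2: rows with manager_id in {9,10} -> Frank (id 12, depth 2), Mona (id 13, depth 2).
Iteration 3: no rows with manager_id in {12,13}; recursion stops.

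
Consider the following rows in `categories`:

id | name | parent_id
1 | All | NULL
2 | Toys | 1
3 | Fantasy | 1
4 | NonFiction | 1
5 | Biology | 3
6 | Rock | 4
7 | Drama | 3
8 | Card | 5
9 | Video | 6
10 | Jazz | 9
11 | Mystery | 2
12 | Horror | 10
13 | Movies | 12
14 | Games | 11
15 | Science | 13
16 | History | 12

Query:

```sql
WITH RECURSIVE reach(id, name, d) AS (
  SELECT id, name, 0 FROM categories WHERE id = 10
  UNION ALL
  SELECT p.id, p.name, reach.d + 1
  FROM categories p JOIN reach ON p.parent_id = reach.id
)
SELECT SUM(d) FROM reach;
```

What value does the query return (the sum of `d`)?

8

Base: id=10 (Jazz) at d 0.
Iteration 1: rows with parent_id in {10} -> Horror (id 12, d 1).
Iteration 2: rows with parent_id in {12} -> Movies (id 13, d 2), History (id 16, d 2).
Iteration 3: rows with parent_id in {13,16} -> Science (id 15, d 3).
Iteration 4: no rows with parent_id in {15}; recursion stops.
SUM(d) = 0 + 1 + 2 + 2 + 3 = 8.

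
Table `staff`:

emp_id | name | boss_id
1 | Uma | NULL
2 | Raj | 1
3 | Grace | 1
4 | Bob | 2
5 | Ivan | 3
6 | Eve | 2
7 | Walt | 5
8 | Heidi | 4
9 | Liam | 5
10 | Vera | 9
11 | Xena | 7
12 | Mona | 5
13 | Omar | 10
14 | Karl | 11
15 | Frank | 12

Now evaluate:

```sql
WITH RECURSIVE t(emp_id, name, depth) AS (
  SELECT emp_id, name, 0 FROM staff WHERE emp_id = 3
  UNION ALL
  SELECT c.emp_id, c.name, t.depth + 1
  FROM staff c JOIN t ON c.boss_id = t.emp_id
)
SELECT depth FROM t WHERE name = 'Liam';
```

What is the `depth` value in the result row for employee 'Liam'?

Base: emp_id=3 (Grace) at depth 0.
Iteration 1: rows with boss_id in {3} -> Ivan (id 5, depth 1).
Iteration 2: rows with boss_id in {5} -> Walt (id 7, depth 2), Liam (id 9, depth 2), Mona (id 12, depth 2).
Iteration 3: rows with boss_id in {7,9,12} -> Vera (id 10, depth 3), Xena (id 11, depth 3), Frank (id 15, depth 3).
Iteration 4: rows with boss_id in {10,11,15} -> Omar (id 13, depth 4), Karl (id 14, depth 4).
Iteration 5: no rows with boss_id in {13,14}; recursion stops.

2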